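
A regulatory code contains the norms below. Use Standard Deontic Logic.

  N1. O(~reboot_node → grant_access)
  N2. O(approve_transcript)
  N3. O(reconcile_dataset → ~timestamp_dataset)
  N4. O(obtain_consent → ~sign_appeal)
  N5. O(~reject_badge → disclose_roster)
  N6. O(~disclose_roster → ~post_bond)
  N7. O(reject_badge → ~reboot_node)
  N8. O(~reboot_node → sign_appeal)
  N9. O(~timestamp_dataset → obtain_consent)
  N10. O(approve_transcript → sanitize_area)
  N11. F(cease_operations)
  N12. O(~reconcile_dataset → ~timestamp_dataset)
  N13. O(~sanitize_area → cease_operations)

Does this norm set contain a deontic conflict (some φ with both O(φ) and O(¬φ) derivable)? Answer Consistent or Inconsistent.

Premise 13 is O(~sanitize_area → cease_operations), but O(~sanitize_area) is not derivable from the premises, so it does not yield O(cease_operations).
So O(cease_operations) is not derivable, and the apparent clash with O(~cease_operations) does not arise.
A world satisfying every obligation exists (e.g. approve_transcript=true, cease_operations=false, disclose_roster=true, grant_access=false, obtain_consent=true, post_bond=false, reboot_node=true, reconcile_dataset=false, reject_badge=false, sanitize_area=true, sign_appeal=false, timestamp_dataset=false); no atom is both obligatory and forbidden, so the set is consistent.

Consistent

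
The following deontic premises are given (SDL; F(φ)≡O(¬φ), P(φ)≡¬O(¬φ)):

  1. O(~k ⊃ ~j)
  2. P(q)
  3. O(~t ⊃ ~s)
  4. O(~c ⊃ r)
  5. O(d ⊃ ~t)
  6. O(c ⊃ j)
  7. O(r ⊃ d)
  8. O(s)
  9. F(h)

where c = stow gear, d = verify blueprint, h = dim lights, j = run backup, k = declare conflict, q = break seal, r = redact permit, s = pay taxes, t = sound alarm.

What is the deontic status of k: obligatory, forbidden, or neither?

Premise 8 gives O(s).
Premise 3, O(~t ⊃ ~s), contraposes to O(s ⊃ t); with O(s) we get O(t).
Premise 5, O(d ⊃ ~t), contraposes to O(t ⊃ ~d); with O(t) we get O(~d).
Premise 7 is O(r ⊃ d); contrapositively O(~d ⊃ ~r). Since O(~d) holds, K gives O(~r).
The contrapositive of premise 4 (O(~c ⊃ r)) is O(~r ⊃ c), and O(~r) is already established, so O(c).
Premise 6 is O(c ⊃ j); since O(c), deontic closure gives O(j).
The contrapositive of premise 1 (O(~k ⊃ ~j)) is O(j ⊃ k), and O(j) is already established, so O(k).
Premises 2, 9 do not contribute to this derivation.
Hence k is obligatory.

Obligatory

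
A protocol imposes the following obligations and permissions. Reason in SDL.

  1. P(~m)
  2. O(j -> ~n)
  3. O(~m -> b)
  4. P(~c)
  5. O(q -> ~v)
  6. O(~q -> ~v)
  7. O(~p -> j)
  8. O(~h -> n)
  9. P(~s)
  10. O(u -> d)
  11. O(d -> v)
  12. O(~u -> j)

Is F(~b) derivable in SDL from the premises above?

Premise 3 is O(~m -> b), but O(~m) is not derivable from the premises (the permission P(~m) asserts only ~O(m), not O(~m)), so it does not yield O(b).
No other premise forces O(b). An ideal world satisfying every premise can still have ~b true, so F(~b) is not derivable.

No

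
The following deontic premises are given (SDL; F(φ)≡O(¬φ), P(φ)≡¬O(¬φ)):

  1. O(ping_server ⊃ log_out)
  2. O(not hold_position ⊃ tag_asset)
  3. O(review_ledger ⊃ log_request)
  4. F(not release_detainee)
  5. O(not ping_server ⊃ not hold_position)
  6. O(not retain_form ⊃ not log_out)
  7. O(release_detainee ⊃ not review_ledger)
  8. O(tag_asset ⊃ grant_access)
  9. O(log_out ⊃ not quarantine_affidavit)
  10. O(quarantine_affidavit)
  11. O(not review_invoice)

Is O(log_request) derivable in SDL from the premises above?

Premise 3 is O(review_ledger ⊃ log_request), but O(review_ledger) is not derivable from the premises, so it does not yield O(log_request).
No other premise forces O(log_request). An ideal world satisfying every premise can still have log_request false, so O(log_request) is not derivable.

No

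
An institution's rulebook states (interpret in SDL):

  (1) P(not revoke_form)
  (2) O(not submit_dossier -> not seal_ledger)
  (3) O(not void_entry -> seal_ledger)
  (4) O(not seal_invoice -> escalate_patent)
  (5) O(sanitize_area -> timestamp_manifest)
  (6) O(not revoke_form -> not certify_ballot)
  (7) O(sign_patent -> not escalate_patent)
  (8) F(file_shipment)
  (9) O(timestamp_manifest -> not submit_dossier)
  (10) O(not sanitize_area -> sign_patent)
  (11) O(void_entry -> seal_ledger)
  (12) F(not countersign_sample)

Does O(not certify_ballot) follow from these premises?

No

Premise 6 is O(not revoke_form -> not certify_ballot), but O(not revoke_form) is not derivable from the premises (the permission P(not revoke_form) asserts only not O(revoke_form), not O(not revoke_form)), so it does not yield O(not certify_ballot).
No other premise forces O(not certify_ballot). An ideal world satisfying every premise can still have not certify_ballot false, so O(not certify_ballot) is not derivable.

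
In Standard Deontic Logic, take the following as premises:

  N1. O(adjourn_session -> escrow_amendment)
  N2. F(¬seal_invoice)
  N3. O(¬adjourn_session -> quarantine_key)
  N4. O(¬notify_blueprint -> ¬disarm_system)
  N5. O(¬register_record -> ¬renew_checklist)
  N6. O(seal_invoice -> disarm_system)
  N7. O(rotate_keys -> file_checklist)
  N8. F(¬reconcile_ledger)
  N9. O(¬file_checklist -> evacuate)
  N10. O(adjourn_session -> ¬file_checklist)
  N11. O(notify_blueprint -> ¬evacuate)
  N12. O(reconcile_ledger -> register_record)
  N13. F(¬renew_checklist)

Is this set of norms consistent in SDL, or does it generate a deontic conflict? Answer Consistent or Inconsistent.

Consistent

Premise 5 is O(¬register_record -> ¬renew_checklist), but O(¬register_record) is not derivable from the premises, so it does not yield O(¬renew_checklist).
So O(¬renew_checklist) is not derivable, and the apparent clash with O(renew_checklist) does not arise.
A world satisfying every obligation exists (e.g. adjourn_session=false, disarm_system=true, escrow_amendment=false, evacuate=false, file_checklist=true, notify_blueprint=true, quarantine_key=true, reconcile_ledger=true, register_record=true, renew_checklist=true, rotate_keys=false, seal_invoice=true); no atom is both obligatory and forbidden, so the set is consistent.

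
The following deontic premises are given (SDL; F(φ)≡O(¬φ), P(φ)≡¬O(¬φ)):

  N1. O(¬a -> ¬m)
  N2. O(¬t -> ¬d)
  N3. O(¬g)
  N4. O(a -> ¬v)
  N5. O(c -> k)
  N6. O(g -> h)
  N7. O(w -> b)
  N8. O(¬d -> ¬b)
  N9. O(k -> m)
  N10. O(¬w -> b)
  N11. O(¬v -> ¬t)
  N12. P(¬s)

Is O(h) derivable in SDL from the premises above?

No

Premise 6 is O(g -> h), but O(g) is not derivable from the premises, so it does not yield O(h).
No other premise forces O(h). An ideal world satisfying every premise can still have h false, so O(h) is not derivable.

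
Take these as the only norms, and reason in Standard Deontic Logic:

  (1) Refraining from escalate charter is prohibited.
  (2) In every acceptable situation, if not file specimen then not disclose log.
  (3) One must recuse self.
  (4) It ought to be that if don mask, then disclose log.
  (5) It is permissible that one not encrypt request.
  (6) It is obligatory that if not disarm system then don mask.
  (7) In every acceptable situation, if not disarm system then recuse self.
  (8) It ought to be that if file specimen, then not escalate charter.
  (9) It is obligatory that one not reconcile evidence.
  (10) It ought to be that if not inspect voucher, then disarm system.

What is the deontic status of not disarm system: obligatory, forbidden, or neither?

Forbidden

Premise 1 is F(¬escalate_charter), i.e. O(escalate_charter).
Premise 8 is O(file_specimen → ¬escalate_charter); contrapositively O(escalate_charter → ¬file_specimen). Since O(escalate_charter) holds, K gives O(¬file_specimen).
Premise 2 is O(¬file_specimen → ¬disclose_log); since O(¬file_specimen), deontic closure gives O(¬disclose_log).
Premise 4 is O(don_mask → disclose_log); contrapositively O(¬disclose_log → ¬don_mask). Since O(¬disclose_log) holds, K gives O(¬don_mask).
Premise 6, O(¬disarm_system → don_mask), contraposes to O(¬don_mask → disarm_system); with O(¬don_mask) we get O(disarm_system).
Premises 3, 5, 7, 9, 10 do not contribute to this derivation.
Thus O(disarm_system), which is F(¬disarm_system): ¬disarm_system is forbidden.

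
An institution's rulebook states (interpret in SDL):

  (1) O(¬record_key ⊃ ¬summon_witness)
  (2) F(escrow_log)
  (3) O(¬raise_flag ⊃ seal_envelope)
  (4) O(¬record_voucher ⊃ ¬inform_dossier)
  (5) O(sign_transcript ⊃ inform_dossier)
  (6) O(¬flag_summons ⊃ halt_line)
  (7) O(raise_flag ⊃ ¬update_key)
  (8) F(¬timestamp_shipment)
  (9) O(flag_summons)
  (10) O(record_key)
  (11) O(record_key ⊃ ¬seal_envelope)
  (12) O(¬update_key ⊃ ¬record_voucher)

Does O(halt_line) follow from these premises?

No

Premise 6 is O(¬flag_summons ⊃ halt_line), but O(¬flag_summons) is not derivable from the premises, so it does not yield O(halt_line).
No other premise forces O(halt_line). An ideal world satisfying every premise can still have halt_line false, so O(halt_line) is not derivable.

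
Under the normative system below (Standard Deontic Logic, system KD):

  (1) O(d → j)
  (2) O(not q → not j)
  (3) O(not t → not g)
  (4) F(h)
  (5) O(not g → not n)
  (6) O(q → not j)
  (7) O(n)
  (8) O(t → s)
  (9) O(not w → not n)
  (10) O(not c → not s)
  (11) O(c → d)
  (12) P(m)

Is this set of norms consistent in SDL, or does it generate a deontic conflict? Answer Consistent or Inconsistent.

Inconsistent

By case analysis on q: premise 6 gives O(q → not j) and premise 2 gives O(not q → not j), so O(not j) either way.
The contrapositive of premise 1 (O(d → j)) is O(not j → not d), and O(not j) is already established, so O(not d).
The contrapositive of premise 11 (O(c → d)) is O(not d → not c), and O(not d) is already established, so O(not c).
Premise 10 is O(not c → not s); since O(not c), deontic closure gives O(not s).
The contrapositive of premise 8 (O(t → s)) is O(not s → not t), and O(not s) is already established, so O(not t).
Applying K to premise 3 (O(not t → not g)) and O(not t) yields O(not g).
Applying K to premise 5 (O(not g → not n)) and O(not g) yields O(not n).
But premise 7 directly asserts O(n).
We now have both O(not n) and O(n) — n is simultaneously obligatory and forbidden, violating the D-axiom.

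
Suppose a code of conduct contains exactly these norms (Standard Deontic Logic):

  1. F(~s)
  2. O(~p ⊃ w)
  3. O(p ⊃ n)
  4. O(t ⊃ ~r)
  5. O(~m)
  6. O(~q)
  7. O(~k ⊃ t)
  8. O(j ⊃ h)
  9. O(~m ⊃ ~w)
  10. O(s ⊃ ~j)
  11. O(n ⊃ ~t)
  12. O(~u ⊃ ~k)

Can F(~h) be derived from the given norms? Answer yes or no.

No

Premise 8 is O(j ⊃ h), but O(j) is not derivable from the premises, so it does not yield O(h).
No other premise forces O(h). An ideal world satisfying every premise can still have ~h true, so F(~h) is not derivable.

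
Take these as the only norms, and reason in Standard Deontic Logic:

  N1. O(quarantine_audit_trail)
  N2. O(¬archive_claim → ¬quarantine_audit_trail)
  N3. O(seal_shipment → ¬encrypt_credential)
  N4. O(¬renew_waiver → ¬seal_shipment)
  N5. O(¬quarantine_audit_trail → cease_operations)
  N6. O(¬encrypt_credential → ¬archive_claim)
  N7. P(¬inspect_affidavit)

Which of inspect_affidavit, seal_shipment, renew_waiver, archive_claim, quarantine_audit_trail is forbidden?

Premise 1 gives O(quarantine_audit_trail).
Premise 2 is O(¬archive_claim → ¬quarantine_audit_trail); contrapositively O(quarantine_audit_trail → archive_claim). Since O(quarantine_audit_trail) holds, K gives O(archive_claim).
Premise 6 is O(¬encrypt_credential → ¬archive_claim); contrapositively O(archive_claim → encrypt_credential). Since O(archive_claim) holds, K gives O(encrypt_credential).
Premise 3, O(seal_shipment → ¬encrypt_credential), contraposes to O(encrypt_credential → ¬seal_shipment); with O(encrypt_credential) we get O(¬seal_shipment).
So O(¬seal_shipment) holds, i.e. seal_shipment is forbidden. None of the other listed options is forbidden under the premises.

seal_shipment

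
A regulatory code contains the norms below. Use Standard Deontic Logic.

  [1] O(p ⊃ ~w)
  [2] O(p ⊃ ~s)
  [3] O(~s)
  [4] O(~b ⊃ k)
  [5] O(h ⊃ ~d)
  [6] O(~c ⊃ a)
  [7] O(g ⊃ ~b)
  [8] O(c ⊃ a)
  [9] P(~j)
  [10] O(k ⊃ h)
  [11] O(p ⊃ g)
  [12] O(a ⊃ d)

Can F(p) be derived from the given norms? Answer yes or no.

Premises 8 and 6 are O(c ⊃ a) and O(~c ⊃ a); every ideal world satisfies c or ~c, so in either case a holds — hence O(a).
Premise 12 is O(a ⊃ d); since O(a), deontic closure gives O(d).
The contrapositive of premise 5 (O(h ⊃ ~d)) is O(d ⊃ ~h), and O(d) is already established, so O(~h).
Premise 10, O(k ⊃ h), contraposes to O(~h ⊃ ~k); with O(~h) we get O(~k).
Premise 4 is O(~b ⊃ k); contrapositively O(~k ⊃ b). Since O(~k) holds, K gives O(b).
The contrapositive of premise 7 (O(g ⊃ ~b)) is O(b ⊃ ~g), and O(b) is already established, so O(~g).
The contrapositive of premise 11 (O(p ⊃ g)) is O(~g ⊃ ~p), and O(~g) is already established, so O(~p).
Premises 1, 2, 3, 9 do not contribute to this derivation.
So O(~p) holds, i.e. F(p). The claim follows.

Yes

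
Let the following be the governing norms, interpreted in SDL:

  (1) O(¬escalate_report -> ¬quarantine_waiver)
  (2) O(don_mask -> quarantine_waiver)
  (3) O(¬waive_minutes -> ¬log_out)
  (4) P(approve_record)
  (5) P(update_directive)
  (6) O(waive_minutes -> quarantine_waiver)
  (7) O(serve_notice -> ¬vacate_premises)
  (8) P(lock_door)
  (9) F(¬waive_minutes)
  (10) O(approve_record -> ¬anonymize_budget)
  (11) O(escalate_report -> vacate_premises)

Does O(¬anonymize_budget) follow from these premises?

No

Premise 10 is O(approve_record -> ¬anonymize_budget), but O(approve_record) is not derivable from the premises (the permission P(approve_record) asserts only ¬O(¬approve_record), not O(approve_record)), so it does not yield O(¬anonymize_budget).
No other premise forces O(¬anonymize_budget). An ideal world satisfying every premise can still have ¬anonymize_budget false, so O(¬anonymize_budget) is not derivable.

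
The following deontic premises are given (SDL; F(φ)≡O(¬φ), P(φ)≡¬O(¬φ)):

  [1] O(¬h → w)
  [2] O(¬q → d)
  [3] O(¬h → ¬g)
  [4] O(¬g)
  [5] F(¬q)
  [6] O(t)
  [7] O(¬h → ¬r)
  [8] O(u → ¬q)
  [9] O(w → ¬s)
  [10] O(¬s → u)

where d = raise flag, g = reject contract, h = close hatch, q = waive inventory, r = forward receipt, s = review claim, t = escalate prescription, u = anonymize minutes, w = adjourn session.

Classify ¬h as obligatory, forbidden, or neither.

Forbidden

Premise 5, F(¬q), is equivalent to O(q).
Premise 8 is O(u → ¬q); contrapositively O(q → ¬u). Since O(q) holds, K gives O(¬u).
Premise 10, O(¬s → u), contraposes to O(¬u → s); with O(¬u) we get O(s).
Premise 9 is O(w → ¬s); contrapositively O(s → ¬w). Since O(s) holds, K gives O(¬w).
Premise 1, O(¬h → w), contraposes to O(¬w → h); with O(¬w) we get O(h).
Premises 2, 3, 4, 6, 7 do not contribute to this derivation.
Thus O(h), which is F(¬h): ¬h is forbidden.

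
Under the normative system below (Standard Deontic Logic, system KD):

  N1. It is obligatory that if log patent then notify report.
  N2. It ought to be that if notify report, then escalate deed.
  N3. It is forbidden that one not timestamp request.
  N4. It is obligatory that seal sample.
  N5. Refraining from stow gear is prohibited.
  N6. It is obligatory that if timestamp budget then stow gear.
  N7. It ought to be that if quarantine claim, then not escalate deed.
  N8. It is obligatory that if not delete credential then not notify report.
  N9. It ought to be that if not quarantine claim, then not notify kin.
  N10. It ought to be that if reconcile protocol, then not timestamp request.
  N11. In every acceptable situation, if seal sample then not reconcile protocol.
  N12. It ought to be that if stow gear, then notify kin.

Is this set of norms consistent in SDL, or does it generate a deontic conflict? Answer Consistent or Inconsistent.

Premise 10 is O(reconcile_protocol → ¬timestamp_request), but O(reconcile_protocol) is not derivable from the premises, so it does not yield O(¬timestamp_request).
So O(¬timestamp_request) is not derivable, and the apparent clash with O(timestamp_request) does not arise.
A world satisfying every obligation exists (e.g. delete_credential=false, escalate_deed=false, log_patent=false, notify_kin=true, notify_report=false, quarantine_claim=true, reconcile_protocol=false, seal_sample=true, stow_gear=true, timestamp_budget=false, timestamp_request=true); no atom is both obligatory and forbidden, so the set is consistent.

Consistent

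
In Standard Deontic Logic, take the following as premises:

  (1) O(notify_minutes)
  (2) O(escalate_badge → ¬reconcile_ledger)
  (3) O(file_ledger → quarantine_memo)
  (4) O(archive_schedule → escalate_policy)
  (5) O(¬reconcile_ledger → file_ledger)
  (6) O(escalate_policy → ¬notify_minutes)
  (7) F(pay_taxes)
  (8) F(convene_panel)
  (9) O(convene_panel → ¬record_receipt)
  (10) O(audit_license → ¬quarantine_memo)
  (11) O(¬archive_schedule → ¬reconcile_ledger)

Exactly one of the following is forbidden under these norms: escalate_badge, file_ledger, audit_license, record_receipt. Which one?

From premise 1 we have O(notify_minutes).
The contrapositive of premise 6 (O(escalate_policy → ¬notify_minutes)) is O(notify_minutes → ¬escalate_policy), and O(notify_minutes) is already established, so O(¬escalate_policy).
Premise 4 is O(archive_schedule → escalate_policy); contrapositively O(¬escalate_policy → ¬archive_schedule). Since O(¬escalate_policy) holds, K gives O(¬archive_schedule).
Premise 11 is O(¬archive_schedule → ¬reconcile_ledger); since O(¬archive_schedule), deontic closure gives O(¬reconcile_ledger).
With premise 5, O(¬reconcile_ledger → file_ledger), the K-axiom yields O(file_ledger).
With premise 3, O(file_ledger → quarantine_memo), the K-axiom yields O(quarantine_memo).
The contrapositive of premise 10 (O(audit_license → ¬quarantine_memo)) is O(quarantine_memo → ¬audit_license), and O(quarantine_memo) is already established, so O(¬audit_license).
So O(¬audit_license) holds, i.e. audit_license is forbidden. None of the other listed options is forbidden under the premises.

audit_license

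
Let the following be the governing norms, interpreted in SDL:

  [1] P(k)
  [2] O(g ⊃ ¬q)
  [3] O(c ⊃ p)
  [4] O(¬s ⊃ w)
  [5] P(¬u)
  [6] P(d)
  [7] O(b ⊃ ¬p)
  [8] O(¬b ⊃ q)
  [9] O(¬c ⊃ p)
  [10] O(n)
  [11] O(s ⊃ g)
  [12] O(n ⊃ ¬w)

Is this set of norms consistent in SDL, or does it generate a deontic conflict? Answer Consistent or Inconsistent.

Inconsistent

Premises 3 and 9 cover both cases: O(c ⊃ p) and O(¬c ⊃ p). Since c ∨ ¬c is a tautology, O(p) follows.
The contrapositive of premise 7 (O(b ⊃ ¬p)) is O(p ⊃ ¬b), and O(p) is already established, so O(¬b).
With premise 8, O(¬b ⊃ q), the K-axiom yields O(q).
The contrapositive of premise 2 (O(g ⊃ ¬q)) is O(q ⊃ ¬g), and O(q) is already established, so O(¬g).
Premise 11 is O(s ⊃ g); contrapositively O(¬g ⊃ ¬s). Since O(¬g) holds, K gives O(¬s).
Applying K to premise 4 (O(¬s ⊃ w)) and O(¬s) yields O(w).
Premise 12 is O(n ⊃ ¬w); contrapositively O(w ⊃ ¬n). Since O(w) holds, K gives O(¬n).
But premise 10 directly asserts O(n).
We now have both O(¬n) and O(n) — n is simultaneously obligatory and forbidden, violating the D-axiom.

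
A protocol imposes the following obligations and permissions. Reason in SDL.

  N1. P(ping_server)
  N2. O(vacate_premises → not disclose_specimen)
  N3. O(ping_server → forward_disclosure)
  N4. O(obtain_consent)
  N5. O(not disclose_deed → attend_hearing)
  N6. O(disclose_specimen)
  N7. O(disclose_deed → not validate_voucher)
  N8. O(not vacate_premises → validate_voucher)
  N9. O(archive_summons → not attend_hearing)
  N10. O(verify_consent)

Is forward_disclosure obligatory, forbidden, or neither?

Neither

Premise 3 is O(ping_server → forward_disclosure), but O(ping_server) is not derivable from the premises (the permission P(ping_server) asserts only not O(not ping_server), not O(ping_server)), so it does not yield O(forward_disclosure).
No premise or chain of K-axiom applications forces O(forward_disclosure), and none forces O(not forward_disclosure). So forward_disclosure is neither obligatory nor forbidden under these norms.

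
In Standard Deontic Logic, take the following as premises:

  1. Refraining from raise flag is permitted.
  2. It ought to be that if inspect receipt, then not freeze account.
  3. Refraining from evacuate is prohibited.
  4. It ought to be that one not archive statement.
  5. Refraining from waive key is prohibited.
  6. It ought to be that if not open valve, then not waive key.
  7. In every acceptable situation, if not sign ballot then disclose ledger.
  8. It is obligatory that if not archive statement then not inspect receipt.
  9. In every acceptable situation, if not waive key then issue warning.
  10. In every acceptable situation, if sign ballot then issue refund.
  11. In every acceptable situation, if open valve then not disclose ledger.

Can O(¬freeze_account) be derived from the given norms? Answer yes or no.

No

Premise 2 is O(inspect_receipt → ¬freeze_account), but O(inspect_receipt) is not derivable from the premises, so it does not yield O(¬freeze_account).
No other premise forces O(¬freeze_account). An ideal world satisfying every premise can still have ¬freeze_account false, so O(¬freeze_account) is not derivable.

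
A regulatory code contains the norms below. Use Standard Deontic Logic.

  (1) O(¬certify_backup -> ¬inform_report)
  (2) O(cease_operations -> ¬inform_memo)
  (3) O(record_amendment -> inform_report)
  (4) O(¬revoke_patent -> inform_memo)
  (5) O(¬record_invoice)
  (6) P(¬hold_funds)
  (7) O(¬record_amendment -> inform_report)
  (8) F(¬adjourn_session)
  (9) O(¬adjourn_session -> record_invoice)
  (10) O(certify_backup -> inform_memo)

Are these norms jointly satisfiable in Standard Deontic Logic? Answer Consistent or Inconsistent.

Premise 9 is O(¬adjourn_session -> record_invoice), but O(¬adjourn_session) is not derivable from the premises, so it does not yield O(record_invoice).
So O(record_invoice) is not derivable, and the apparent clash with O(¬record_invoice) does not arise.
A world satisfying every obligation exists (e.g. adjourn_session=true, cease_operations=false, certify_backup=true, hold_funds=false, inform_memo=true, inform_report=true, record_amendment=false, record_invoice=false, revoke_patent=false); no atom is both obligatory and forbidden, so the set is consistent.

Consistent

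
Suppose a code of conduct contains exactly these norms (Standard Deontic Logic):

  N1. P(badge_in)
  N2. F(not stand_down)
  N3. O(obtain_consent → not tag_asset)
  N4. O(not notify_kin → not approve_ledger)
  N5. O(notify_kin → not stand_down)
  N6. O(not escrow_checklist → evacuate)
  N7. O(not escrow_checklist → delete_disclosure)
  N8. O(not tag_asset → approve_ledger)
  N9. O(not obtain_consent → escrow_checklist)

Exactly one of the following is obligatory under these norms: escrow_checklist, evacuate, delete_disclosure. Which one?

Premise 2 is F(not stand_down), i.e. O(stand_down).
Premise 5 is O(notify_kin → not stand_down); contrapositively O(stand_down → not notify_kin). Since O(stand_down) holds, K gives O(not notify_kin).
With premise 4, O(not notify_kin → not approve_ledger), the K-axiom yields O(not approve_ledger).
Premise 8, O(not tag_asset → approve_ledger), contraposes to O(not approve_ledger → tag_asset); with O(not approve_ledger) we get O(tag_asset).
Premise 3, O(obtain_consent → not tag_asset), contraposes to O(tag_asset → not obtain_consent); with O(tag_asset) we get O(not obtain_consent).
Applying K to premise 9 (O(not obtain_consent → escrow_checklist)) and O(not obtain_consent) yields O(escrow_checklist).
So O(escrow_checklist) holds — escrow_checklist is obligatory. None of the other listed options is made obligatory by any chain of premises.

escrow_checklist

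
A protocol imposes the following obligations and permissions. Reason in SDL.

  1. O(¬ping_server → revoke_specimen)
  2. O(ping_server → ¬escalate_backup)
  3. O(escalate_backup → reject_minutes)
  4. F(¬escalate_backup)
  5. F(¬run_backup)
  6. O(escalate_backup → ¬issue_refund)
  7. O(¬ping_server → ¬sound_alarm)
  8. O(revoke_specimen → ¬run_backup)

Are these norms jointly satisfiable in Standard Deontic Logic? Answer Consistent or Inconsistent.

F(¬run_backup) at premise 5 means O(run_backup).
Premise 8 is O(revoke_specimen → ¬run_backup); contrapositively O(run_backup → ¬revoke_specimen). Since O(run_backup) holds, K gives O(¬revoke_specimen).
The contrapositive of premise 1 (O(¬ping_server → revoke_specimen)) is O(¬revoke_specimen → ping_server), and O(¬revoke_specimen) is already established, so O(ping_server).
Applying K to premise 2 (O(ping_server → ¬escalate_backup)) and O(ping_server) yields O(¬escalate_backup).
Yet premise 4 is F(¬escalate_backup), i.e. O(escalate_backup).
We now have both O(¬escalate_backup) and O(escalate_backup) — escalate_backup is simultaneously obligatory and forbidden, violating the D-axiom.

Inconsistent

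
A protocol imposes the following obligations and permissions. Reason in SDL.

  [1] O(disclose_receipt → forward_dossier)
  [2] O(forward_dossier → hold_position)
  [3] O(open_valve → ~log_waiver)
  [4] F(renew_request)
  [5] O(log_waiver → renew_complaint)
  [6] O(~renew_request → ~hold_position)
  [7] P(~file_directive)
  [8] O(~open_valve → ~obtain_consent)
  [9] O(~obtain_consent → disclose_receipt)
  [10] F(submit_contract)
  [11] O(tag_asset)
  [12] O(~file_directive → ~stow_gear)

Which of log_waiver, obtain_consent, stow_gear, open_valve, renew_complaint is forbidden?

log_waiver

Premise 4 is F(renew_request), i.e. O(~renew_request).
From O(~renew_request) and premise 6, O(~renew_request → ~hold_position), we obtain O(~hold_position).
Premise 2 is O(forward_dossier → hold_position); contrapositively O(~hold_position → ~forward_dossier). Since O(~hold_position) holds, K gives O(~forward_dossier).
Premise 1, O(disclose_receipt → forward_dossier), contraposes to O(~forward_dossier → ~disclose_receipt); with O(~forward_dossier) we get O(~disclose_receipt).
Premise 9, O(~obtain_consent → disclose_receipt), contraposes to O(~disclose_receipt → obtain_consent); with O(~disclose_receipt) we get O(obtain_consent).
Premise 8, O(~open_valve → ~obtain_consent), contraposes to O(obtain_consent → open_valve); with O(obtain_consent) we get O(open_valve).
Premise 3 is O(open_valve → ~log_waiver); since O(open_valve), deontic closure gives O(~log_waiver).
So O(~log_waiver) holds, i.e. log_waiver is forbidden. None of the other listed options is forbidden under the premises.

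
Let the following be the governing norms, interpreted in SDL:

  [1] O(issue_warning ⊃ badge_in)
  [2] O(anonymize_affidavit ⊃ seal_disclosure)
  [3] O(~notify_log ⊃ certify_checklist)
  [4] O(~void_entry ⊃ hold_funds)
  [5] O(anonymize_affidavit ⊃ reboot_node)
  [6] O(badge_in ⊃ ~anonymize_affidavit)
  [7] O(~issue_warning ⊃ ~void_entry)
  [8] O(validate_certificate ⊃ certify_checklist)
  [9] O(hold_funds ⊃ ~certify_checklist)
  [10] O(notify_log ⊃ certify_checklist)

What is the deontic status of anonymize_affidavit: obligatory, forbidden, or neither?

Premises 3 and 10 cover both cases: O(~notify_log ⊃ certify_checklist) and O(notify_log ⊃ certify_checklist). Since ~notify_log ∨ notify_log is a tautology, O(certify_checklist) follows.
The contrapositive of premise 9 (O(hold_funds ⊃ ~certify_checklist)) is O(certify_checklist ⊃ ~hold_funds), and O(certify_checklist) is already established, so O(~hold_funds).
The contrapositive of premise 4 (O(~void_entry ⊃ hold_funds)) is O(~hold_funds ⊃ void_entry), and O(~hold_funds) is already established, so O(void_entry).
Premise 7 is O(~issue_warning ⊃ ~void_entry); contrapositively O(void_entry ⊃ issue_warning). Since O(void_entry) holds, K gives O(issue_warning).
Premise 1 is O(issue_warning ⊃ badge_in); since O(issue_warning), deontic closure gives O(badge_in).
From O(badge_in) and premise 6, O(badge_in ⊃ ~anonymize_affidavit), we obtain O(~anonymize_affidavit).
Premises 2, 5, 8 do not contribute to this derivation.
Thus O(~anonymize_affidavit), which is F(anonymize_affidavit): anonymize_affidavit is forbidden.

Forbidden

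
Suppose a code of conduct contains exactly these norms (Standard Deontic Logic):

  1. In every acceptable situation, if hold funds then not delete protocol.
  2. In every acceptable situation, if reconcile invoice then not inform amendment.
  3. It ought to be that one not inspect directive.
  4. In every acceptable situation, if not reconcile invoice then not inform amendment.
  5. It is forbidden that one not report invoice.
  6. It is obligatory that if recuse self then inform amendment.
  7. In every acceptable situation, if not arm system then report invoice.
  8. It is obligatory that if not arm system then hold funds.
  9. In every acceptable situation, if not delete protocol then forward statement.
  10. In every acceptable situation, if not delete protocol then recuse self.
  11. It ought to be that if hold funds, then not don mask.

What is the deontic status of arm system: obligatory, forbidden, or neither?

Obligatory

Premises 2 and 4 are O(reconcile_invoice → ¬inform_amendment) and O(¬reconcile_invoice → ¬inform_amendment); every ideal world satisfies reconcile_invoice or ¬reconcile_invoice, so in either case ¬inform_amendment holds — hence O(¬inform_amendment).
The contrapositive of premise 6 (O(recuse_self → inform_amendment)) is O(¬inform_amendment → ¬recuse_self), and O(¬inform_amendment) is already established, so O(¬recuse_self).
Premise 10 is O(¬delete_protocol → recuse_self); contrapositively O(¬recuse_self → delete_protocol). Since O(¬recuse_self) holds, K gives O(delete_protocol).
Premise 1 is O(hold_funds → ¬delete_protocol); contrapositively O(delete_protocol → ¬hold_funds). Since O(delete_protocol) holds, K gives O(¬hold_funds).
Premise 8, O(¬arm_system → hold_funds), contraposes to O(¬hold_funds → arm_system); with O(¬hold_funds) we get O(arm_system).
Premises 3, 5, 7, 9, 11 do not contribute to this derivation.
Hence arm_system is obligatory.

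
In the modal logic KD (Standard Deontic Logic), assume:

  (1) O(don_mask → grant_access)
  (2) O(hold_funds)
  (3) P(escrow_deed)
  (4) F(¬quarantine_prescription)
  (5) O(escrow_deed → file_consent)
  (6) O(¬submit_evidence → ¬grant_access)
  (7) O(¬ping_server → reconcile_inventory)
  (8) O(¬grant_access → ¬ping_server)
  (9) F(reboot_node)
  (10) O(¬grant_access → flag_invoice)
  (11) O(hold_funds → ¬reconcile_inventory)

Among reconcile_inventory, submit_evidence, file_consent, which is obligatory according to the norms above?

Premise 2 states O(hold_funds) outright.
From O(hold_funds) and premise 11, O(hold_funds → ¬reconcile_inventory), we obtain O(¬reconcile_inventory).
The contrapositive of premise 7 (O(¬ping_server → reconcile_inventory)) is O(¬reconcile_inventory → ping_server), and O(¬reconcile_inventory) is already established, so O(ping_server).
Premise 8, O(¬grant_access → ¬ping_server), contraposes to O(ping_server → grant_access); with O(ping_server) we get O(grant_access).
Premise 6 is O(¬submit_evidence → ¬grant_access); contrapositively O(grant_access → submit_evidence). Since O(grant_access) holds, K gives O(submit_evidence).
So O(submit_evidence) holds — submit_evidence is obligatory. None of the other listed options is made obligatory by any chain of premises.

submit_evidence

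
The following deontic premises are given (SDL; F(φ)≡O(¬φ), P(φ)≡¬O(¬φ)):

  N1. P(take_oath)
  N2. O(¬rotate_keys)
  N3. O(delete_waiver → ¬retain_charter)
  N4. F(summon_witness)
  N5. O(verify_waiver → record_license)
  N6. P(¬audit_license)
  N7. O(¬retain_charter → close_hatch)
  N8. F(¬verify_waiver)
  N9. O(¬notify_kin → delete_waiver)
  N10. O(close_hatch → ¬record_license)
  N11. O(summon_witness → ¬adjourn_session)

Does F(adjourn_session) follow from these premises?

No

Premise 11 is O(summon_witness → ¬adjourn_session), but O(summon_witness) is not derivable from the premises, so it does not yield O(¬adjourn_session).
No other premise forces O(¬adjourn_session). An ideal world satisfying every premise can still have adjourn_session true, so F(adjourn_session) is not derivable.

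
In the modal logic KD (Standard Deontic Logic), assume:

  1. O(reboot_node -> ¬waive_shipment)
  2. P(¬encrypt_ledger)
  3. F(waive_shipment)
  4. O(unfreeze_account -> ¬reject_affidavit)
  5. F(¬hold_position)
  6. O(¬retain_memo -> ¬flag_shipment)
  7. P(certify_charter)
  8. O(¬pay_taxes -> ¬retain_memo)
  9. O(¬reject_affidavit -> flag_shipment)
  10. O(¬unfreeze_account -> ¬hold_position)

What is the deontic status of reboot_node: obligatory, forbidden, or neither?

Premise 1 is O(reboot_node -> ¬waive_shipment); even if O(¬waive_shipment) held, inferring O(reboot_node) would be affirming the consequent — invalid.
No premise or chain of K-axiom applications forces O(reboot_node), and none forces O(¬reboot_node). So reboot_node is neither obligatory nor forbidden under these norms.

Neither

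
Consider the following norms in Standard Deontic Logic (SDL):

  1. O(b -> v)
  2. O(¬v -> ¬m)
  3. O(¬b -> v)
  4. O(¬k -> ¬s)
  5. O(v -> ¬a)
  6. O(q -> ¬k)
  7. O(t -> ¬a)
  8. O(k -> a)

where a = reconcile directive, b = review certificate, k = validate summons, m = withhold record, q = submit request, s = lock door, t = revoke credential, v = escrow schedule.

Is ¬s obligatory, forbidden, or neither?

Obligatory

Premises 1 and 3 cover both cases: O(b -> v) and O(¬b -> v). Since b ∨ ¬b is a tautology, O(v) follows.
Premise 5 is O(v -> ¬a); since O(v), deontic closure gives O(¬a).
Premise 8 is O(k -> a); contrapositively O(¬a -> ¬k). Since O(¬a) holds, K gives O(¬k).
Premise 4 is O(¬k -> ¬s); since O(¬k), deontic closure gives O(¬s).
Premises 2, 6, 7 do not contribute to this derivation.
Hence ¬s is obligatory.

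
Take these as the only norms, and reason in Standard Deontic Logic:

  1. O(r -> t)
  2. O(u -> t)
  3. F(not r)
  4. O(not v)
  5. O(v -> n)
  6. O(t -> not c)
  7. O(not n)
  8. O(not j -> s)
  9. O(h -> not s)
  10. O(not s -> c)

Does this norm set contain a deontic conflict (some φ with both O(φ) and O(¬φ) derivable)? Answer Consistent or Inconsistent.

Consistent

Premise 5 is O(v -> n), but O(v) is not derivable from the premises, so it does not yield O(n).
So O(n) is not derivable, and the apparent clash with O(not n) does not arise.
A world satisfying every obligation exists (e.g. c=false, h=false, j=false, n=false, r=true, s=true, t=true, u=false, v=false); no atom is both obligatory and forbidden, so the set is consistent.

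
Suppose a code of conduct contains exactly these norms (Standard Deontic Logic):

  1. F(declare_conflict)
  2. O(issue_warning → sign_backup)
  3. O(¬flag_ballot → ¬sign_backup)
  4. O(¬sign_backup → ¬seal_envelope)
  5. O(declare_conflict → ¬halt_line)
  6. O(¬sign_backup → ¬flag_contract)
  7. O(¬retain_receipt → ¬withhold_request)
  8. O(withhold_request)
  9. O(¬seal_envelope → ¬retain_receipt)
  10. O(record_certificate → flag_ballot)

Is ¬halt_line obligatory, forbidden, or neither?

Neither

Premise 5 is O(declare_conflict → ¬halt_line), but O(declare_conflict) is not derivable from the premises, so it does not yield O(¬halt_line).
No premise or chain of K-axiom applications forces O(¬halt_line), and none forces O(halt_line). So ¬halt_line is neither obligatory nor forbidden under these norms.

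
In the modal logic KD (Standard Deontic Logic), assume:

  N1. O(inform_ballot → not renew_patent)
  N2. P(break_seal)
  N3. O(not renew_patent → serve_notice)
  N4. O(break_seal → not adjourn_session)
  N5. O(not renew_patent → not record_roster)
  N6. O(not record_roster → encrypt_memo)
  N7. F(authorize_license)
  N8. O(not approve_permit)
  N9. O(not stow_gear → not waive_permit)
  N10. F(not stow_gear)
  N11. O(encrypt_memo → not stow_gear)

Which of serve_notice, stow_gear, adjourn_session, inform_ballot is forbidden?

Premise 10 is F(not stow_gear), i.e. O(stow_gear).
Premise 11 is O(encrypt_memo → not stow_gear); contrapositively O(stow_gear → not encrypt_memo). Since O(stow_gear) holds, K gives O(not encrypt_memo).
The contrapositive of premise 6 (O(not record_roster → encrypt_memo)) is O(not encrypt_memo → record_roster), and O(not encrypt_memo) is already established, so O(record_roster).
The contrapositive of premise 5 (O(not renew_patent → not record_roster)) is O(record_roster → renew_patent), and O(record_roster) is already established, so O(renew_patent).
Premise 1, O(inform_ballot → not renew_patent), contraposes to O(renew_patent → not inform_ballot); with O(renew_patent) we get O(not inform_ballot).
So O(not inform_ballot) holds, i.e. inform_ballot is forbidden. None of the other listed options is forbidden under the premises.

inform_ballot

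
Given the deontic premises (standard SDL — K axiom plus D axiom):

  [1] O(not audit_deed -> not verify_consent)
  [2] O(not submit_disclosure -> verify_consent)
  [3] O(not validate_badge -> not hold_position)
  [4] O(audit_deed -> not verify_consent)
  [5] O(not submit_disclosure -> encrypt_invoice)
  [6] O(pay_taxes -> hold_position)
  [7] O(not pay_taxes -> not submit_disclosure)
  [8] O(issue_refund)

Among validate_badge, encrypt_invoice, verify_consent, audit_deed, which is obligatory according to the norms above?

By case analysis on audit_deed: premise 4 gives O(audit_deed -> not verify_consent) and premise 1 gives O(not audit_deed -> not verify_consent), so O(not verify_consent) either way.
Premise 2 is O(not submit_disclosure -> verify_consent); contrapositively O(not verify_consent -> submit_disclosure). Since O(not verify_consent) holds, K gives O(submit_disclosure).
Premise 7 is O(not pay_taxes -> not submit_disclosure); contrapositively O(submit_disclosure -> pay_taxes). Since O(submit_disclosure) holds, K gives O(pay_taxes).
From O(pay_taxes) and premise 6, O(pay_taxes -> hold_position), we obtain O(hold_position).
Premise 3, O(not validate_badge -> not hold_position), contraposes to O(hold_position -> validate_badge); with O(hold_position) we get O(validate_badge).
So O(validate_badge) holds — validate_badge is obligatory. None of the other listed options is made obligatory by any chain of premises.

validate_badge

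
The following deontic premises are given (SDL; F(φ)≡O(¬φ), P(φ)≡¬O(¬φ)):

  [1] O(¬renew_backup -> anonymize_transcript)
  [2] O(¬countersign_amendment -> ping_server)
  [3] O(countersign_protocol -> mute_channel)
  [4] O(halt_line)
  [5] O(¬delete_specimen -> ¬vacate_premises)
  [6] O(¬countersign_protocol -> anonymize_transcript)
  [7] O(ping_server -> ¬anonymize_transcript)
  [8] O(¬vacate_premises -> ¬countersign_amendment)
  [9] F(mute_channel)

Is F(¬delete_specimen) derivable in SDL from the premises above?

Premise 9, F(mute_channel), is equivalent to O(¬mute_channel).
Premise 3, O(countersign_protocol -> mute_channel), contraposes to O(¬mute_channel -> ¬countersign_protocol); with O(¬mute_channel) we get O(¬countersign_protocol).
Applying K to premise 6 (O(¬countersign_protocol -> anonymize_transcript)) and O(¬countersign_protocol) yields O(anonymize_transcript).
Premise 7 is O(ping_server -> ¬anonymize_transcript); contrapositively O(anonymize_transcript -> ¬ping_server). Since O(anonymize_transcript) holds, K gives O(¬ping_server).
Premise 2, O(¬countersign_amendment -> ping_server), contraposes to O(¬ping_server -> countersign_amendment); with O(¬ping_server) we get O(countersign_amendment).
The contrapositive of premise 8 (O(¬vacate_premises -> ¬countersign_amendment)) is O(countersign_amendment -> vacate_premises), and O(countersign_amendment) is already established, so O(vacate_premises).
Premise 5, O(¬delete_specimen -> ¬vacate_premises), contraposes to O(vacate_premises -> delete_specimen); with O(vacate_premises) we get O(delete_specimen).
Premises 1, 4 do not contribute to this derivation.
So O(delete_specimen) holds, i.e. F(¬delete_specimen). The claim follows.

Yes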